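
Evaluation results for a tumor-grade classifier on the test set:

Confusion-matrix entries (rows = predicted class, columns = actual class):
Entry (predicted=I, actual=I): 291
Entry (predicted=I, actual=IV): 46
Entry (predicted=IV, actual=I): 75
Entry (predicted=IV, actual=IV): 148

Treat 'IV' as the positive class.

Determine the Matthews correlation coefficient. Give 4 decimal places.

0.5424

MCC = (TP·TN − FP·FN) / √((TP+FP)(TP+FN)(TN+FP)(TN+FN))
Numerator = 148·291 − 75·46 = 39618
Denominator = √(223·194·366·337) = √5336021604 = 73048.0773
MCC = 39618 / 73048.0773 = 0.5424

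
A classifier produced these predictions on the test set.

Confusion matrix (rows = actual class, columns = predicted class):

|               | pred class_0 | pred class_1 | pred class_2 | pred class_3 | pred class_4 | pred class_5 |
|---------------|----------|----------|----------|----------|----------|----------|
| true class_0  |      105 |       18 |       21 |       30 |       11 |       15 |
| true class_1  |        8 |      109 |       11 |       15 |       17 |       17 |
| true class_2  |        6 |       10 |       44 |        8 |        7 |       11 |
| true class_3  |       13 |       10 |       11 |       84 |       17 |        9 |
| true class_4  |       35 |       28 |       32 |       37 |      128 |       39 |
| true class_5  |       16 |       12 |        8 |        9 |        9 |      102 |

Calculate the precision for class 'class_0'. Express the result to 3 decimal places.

Treat 'class_0' as positive and all other classes as negative.
precision = TP/(TP+FP).
class_0: TP=105, FP=8+6+13+35+16=78 → 105/183 = 0.5738

0.574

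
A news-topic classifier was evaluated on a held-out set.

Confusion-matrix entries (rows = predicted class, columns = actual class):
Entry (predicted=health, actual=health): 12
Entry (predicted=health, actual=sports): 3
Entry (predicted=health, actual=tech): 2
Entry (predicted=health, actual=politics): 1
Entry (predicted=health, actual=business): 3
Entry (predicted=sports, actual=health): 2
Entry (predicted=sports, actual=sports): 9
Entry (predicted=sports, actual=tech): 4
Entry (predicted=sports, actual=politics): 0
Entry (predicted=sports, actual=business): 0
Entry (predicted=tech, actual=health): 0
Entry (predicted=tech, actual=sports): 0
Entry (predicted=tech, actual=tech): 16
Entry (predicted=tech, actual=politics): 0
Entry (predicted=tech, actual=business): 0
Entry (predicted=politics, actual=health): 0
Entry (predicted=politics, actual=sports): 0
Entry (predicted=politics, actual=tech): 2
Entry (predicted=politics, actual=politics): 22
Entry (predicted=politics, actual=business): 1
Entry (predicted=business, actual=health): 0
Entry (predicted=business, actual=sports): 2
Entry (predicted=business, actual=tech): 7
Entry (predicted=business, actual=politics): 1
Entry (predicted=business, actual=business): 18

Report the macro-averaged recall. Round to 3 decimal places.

0.750

Per-class recall (TP/(TP+FN)):
  health: TP=12, FN=2+0+0+0=2 → 12/14 = 0.8571
  sports: TP=9, FN=3+0+0+2=5 → 9/14 = 0.6429
  tech: TP=16, FN=2+4+2+7=15 → 16/31 = 0.5161
  politics: TP=22, FN=1+0+0+1=2 → 22/24 = 0.9167
  business: TP=18, FN=3+0+0+1=4 → 18/22 = 0.8182
Macro-recall = mean = (0.8571 + 0.6429 + 0.5161 + 0.9167 + 0.8182) / 5 = 0.750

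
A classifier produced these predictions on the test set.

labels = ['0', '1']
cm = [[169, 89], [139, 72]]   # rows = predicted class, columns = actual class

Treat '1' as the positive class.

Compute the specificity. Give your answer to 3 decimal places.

0.549

Specificity = TN/(TN+FP) = 169/(169+139) = 0.549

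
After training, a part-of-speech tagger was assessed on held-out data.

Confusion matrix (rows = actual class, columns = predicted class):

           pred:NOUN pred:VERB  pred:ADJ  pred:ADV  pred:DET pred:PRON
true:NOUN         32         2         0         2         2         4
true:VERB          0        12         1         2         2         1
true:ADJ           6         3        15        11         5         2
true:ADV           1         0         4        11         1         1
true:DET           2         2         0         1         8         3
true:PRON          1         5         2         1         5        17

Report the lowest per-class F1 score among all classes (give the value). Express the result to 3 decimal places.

0.410

Per-class F1 score (2·TP/(2·TP+FP+FN)):
  NOUN: TP=32, FP=0+6+1+2+1=10, FN=2+0+2+2+4=10 → 64/84 = 0.7619
  VERB: TP=12, FP=2+3+0+2+5=12, FN=0+1+2+2+1=6 → 24/42 = 0.5714
  ADJ: TP=15, FP=0+1+4+0+2=7, FN=6+3+11+5+2=27 → 30/64 = 0.4688
  ADV: TP=11, FP=2+2+11+1+1=17, FN=1+0+4+1+1=7 → 22/46 = 0.4783
  DET: TP=8, FP=2+2+5+1+5=15, FN=2+2+0+1+3=8 → 16/39 = 0.4103
  PRON: TP=17, FP=4+1+2+1+3=11, FN=1+5+2+1+5=14 → 34/59 = 0.5763
Lowest is class 'DET' with F1 score = 0.410.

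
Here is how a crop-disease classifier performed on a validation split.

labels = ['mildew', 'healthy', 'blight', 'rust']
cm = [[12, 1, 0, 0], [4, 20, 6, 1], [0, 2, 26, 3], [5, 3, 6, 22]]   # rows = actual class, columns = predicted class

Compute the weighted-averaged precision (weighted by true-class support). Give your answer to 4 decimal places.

0.7473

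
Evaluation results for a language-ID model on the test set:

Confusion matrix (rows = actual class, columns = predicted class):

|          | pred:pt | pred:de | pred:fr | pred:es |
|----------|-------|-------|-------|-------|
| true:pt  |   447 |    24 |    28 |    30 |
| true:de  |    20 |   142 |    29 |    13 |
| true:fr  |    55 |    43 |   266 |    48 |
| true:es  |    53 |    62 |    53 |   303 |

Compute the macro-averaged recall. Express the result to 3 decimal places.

Per-class recall (TP/(TP+FN)):
  pt: TP=447, FN=24+28+30=82 → 447/529 = 0.8450
  de: TP=142, FN=20+29+13=62 → 142/204 = 0.6961
  fr: TP=266, FN=55+43+48=146 → 266/412 = 0.6456
  es: TP=303, FN=53+62+53=168 → 303/471 = 0.6433
Macro-recall = mean = (0.8450 + 0.6961 + 0.6456 + 0.6433) / 4 = 0.708

0.708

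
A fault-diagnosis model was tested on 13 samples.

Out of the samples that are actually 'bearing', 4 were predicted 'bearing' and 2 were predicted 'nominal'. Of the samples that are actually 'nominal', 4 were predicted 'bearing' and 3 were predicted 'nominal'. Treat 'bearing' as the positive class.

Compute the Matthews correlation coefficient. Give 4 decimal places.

0.0976

MCC = (TP·TN − FP·FN) / √((TP+FP)(TP+FN)(TN+FP)(TN+FN))
Numerator = 4·3 − 4·2 = 4
Denominator = √(8·6·7·5) = √1680 = 40.9878
MCC = 4 / 40.9878 = 0.0976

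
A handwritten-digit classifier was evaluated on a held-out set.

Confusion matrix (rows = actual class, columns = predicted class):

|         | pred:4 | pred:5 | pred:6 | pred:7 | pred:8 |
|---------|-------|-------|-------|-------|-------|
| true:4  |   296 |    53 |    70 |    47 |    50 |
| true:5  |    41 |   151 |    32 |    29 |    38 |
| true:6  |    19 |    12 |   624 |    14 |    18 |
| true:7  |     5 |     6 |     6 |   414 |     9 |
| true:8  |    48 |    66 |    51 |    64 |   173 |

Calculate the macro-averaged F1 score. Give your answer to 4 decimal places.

Per-class F1 score (2·TP/(2·TP+FP+FN)):
  4: TP=296, FP=41+19+5+48=113, FN=53+70+47+50=220 → 592/925 = 0.64000
  5: TP=151, FP=53+12+6+66=137, FN=41+32+29+38=140 → 302/579 = 0.52159
  6: TP=624, FP=70+32+6+51=159, FN=19+12+14+18=63 → 1248/1470 = 0.84898
  7: TP=414, FP=47+29+14+64=154, FN=5+6+6+9=26 → 828/1008 = 0.82143
  8: TP=173, FP=50+38+18+9=115, FN=48+66+51+64=229 → 346/690 = 0.50145
Macro-F1 score = mean = (0.64000 + 0.52159 + 0.84898 + 0.82143 + 0.50145) / 5 = 0.6667

0.6667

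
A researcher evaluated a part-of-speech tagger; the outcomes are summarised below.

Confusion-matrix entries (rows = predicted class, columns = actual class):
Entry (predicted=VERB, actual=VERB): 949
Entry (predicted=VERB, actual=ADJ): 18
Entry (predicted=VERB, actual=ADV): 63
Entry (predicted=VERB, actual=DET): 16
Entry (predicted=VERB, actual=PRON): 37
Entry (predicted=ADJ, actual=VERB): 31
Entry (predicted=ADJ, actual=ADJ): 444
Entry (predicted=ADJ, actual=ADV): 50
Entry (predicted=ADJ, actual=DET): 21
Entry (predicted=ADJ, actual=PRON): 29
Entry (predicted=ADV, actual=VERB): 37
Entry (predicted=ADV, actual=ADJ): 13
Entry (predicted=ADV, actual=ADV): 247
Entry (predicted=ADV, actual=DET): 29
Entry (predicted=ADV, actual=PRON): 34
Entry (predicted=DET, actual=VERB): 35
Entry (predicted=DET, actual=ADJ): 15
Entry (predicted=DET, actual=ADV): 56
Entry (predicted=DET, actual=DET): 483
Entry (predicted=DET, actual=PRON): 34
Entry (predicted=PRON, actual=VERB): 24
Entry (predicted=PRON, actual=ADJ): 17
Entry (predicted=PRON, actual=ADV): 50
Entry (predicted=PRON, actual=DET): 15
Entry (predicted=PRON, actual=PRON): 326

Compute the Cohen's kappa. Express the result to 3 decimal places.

Observed agreement pₒ = trace/N = 2449/3073 = 0.7969
Expected agreement pₑ = Σ (rowᵢ·colᵢ)/N² = (1076·1083 + 507·575 + 466·360 + 564·623 + 460·432)/3073² = 0.2303
κ = (pₒ − pₑ)/(1 − pₑ) = (0.7969 − 0.2303)/(1 − 0.2303) = 0.736

0.736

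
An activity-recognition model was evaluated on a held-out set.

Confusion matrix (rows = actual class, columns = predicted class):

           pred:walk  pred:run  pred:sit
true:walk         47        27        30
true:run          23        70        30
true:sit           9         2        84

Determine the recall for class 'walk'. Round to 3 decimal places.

0.452

Treat 'walk' as positive and all other classes as negative.
recall = TP/(TP+FN).
walk: TP=47, FN=27+30=57 → 47/104 = 0.4519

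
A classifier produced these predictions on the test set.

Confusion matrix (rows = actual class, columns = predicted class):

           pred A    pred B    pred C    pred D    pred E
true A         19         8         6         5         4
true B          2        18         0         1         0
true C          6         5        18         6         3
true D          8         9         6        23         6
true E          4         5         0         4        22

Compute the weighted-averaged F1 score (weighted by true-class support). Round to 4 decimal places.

0.5296

Per-class F1 score (2·TP/(2·TP+FP+FN)):
  A: TP=19, FP=2+6+8+4=20, FN=8+6+5+4=23 → 38/81 = 0.46914
  B: TP=18, FP=8+5+9+5=27, FN=2+0+1+0=3 → 36/66 = 0.54545
  C: TP=18, FP=6+0+6+0=12, FN=6+5+6+3=20 → 36/68 = 0.52941
  D: TP=23, FP=5+1+6+4=16, FN=8+9+6+6=29 → 46/91 = 0.50549
  E: TP=22, FP=4+0+3+6=13, FN=4+5+0+4=13 → 44/70 = 0.62857
Weighted-F1 score = Σ (supportᵢ/N)·F1 scoreᵢ with N=188: (42/188)·0.46914 + (21/188)·0.54545 + (38/188)·0.52941 + (52/188)·0.50549 + (35/188)·0.62857 = 0.5296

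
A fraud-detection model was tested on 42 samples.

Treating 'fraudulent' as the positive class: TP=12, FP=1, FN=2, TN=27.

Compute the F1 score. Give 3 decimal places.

0.889

Precision = TP/(TP+FP) = 12/13 = 0.9231
Recall = TP/(TP+FN) = 12/14 = 0.8571
F1 = 2·TP/(2·TP+FP+FN) = 24/27 = 0.889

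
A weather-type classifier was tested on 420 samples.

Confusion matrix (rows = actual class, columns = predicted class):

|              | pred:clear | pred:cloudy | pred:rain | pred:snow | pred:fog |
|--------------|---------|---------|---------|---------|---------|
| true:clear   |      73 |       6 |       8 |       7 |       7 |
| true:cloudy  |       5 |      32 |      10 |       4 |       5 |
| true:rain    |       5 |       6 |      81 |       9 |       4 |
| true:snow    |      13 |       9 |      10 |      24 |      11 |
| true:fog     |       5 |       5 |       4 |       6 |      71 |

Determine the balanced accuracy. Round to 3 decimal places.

Balanced accuracy = mean of per-class recall.
  clear: recall = 73/101 = 0.7228
  cloudy: recall = 32/56 = 0.5714
  rain: recall = 81/105 = 0.7714
  snow: recall = 24/67 = 0.3582
  fog: recall = 71/91 = 0.7802
Mean = (0.7228 + 0.5714 + 0.7714 + 0.3582 + 0.7802) / 5 = 0.641

0.641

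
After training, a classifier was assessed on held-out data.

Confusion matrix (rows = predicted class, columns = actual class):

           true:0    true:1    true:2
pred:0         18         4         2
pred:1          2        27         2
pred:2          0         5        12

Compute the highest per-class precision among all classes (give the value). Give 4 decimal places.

0.8710

Per-class precision (TP/(TP+FP)):
  0: TP=18, FP=4+2=6 → 18/24 = 0.75000
  1: TP=27, FP=2+2=4 → 27/31 = 0.87097
  2: TP=12, FP=0+5=5 → 12/17 = 0.70588
Highest is class '1' with precision = 0.8710.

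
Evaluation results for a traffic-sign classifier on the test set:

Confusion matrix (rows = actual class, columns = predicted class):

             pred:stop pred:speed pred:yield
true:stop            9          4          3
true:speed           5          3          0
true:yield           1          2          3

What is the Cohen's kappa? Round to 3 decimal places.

0.185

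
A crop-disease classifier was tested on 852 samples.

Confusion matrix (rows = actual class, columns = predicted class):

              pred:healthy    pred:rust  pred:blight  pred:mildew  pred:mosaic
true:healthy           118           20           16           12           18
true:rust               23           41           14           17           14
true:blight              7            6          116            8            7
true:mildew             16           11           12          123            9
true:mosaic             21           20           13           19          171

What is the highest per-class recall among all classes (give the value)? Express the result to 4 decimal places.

Per-class recall (TP/(TP+FN)):
  healthy: TP=118, FN=20+16+12+18=66 → 118/184 = 0.64130
  rust: TP=41, FN=23+14+17+14=68 → 41/109 = 0.37615
  blight: TP=116, FN=7+6+8+7=28 → 116/144 = 0.80556
  mildew: TP=123, FN=16+11+12+9=48 → 123/171 = 0.71930
  mosaic: TP=171, FN=21+20+13+19=73 → 171/244 = 0.70082
Highest is class 'blight' with recall = 0.8056.

0.8056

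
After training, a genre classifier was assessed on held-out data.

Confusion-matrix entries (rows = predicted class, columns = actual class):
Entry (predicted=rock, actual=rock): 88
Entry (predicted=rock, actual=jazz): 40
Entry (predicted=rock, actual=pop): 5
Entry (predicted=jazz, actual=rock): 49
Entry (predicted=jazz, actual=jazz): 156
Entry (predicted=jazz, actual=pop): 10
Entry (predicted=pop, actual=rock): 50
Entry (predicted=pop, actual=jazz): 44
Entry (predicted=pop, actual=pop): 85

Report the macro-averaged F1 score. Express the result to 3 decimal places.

0.615

Per-class F1 score (2·TP/(2·TP+FP+FN)):
  rock: TP=88, FP=40+5=45, FN=49+50=99 → 176/320 = 0.5500
  jazz: TP=156, FP=49+10=59, FN=40+44=84 → 312/455 = 0.6857
  pop: TP=85, FP=50+44=94, FN=5+10=15 → 170/279 = 0.6093
Macro-F1 score = mean = (0.5500 + 0.6857 + 0.6093) / 3 = 0.615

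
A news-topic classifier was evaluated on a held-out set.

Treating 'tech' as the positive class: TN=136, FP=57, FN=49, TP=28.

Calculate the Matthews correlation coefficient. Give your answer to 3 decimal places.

0.066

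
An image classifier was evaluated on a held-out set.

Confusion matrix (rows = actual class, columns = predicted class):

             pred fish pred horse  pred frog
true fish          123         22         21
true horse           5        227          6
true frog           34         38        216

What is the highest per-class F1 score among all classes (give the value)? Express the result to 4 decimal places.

Per-class F1 score (2·TP/(2·TP+FP+FN)):
  fish: TP=123, FP=5+34=39, FN=22+21=43 → 246/328 = 0.75000
  horse: TP=227, FP=22+38=60, FN=5+6=11 → 454/525 = 0.86476
  frog: TP=216, FP=21+6=27, FN=34+38=72 → 432/531 = 0.81356
Highest is class 'horse' with F1 score = 0.8648.

0.8648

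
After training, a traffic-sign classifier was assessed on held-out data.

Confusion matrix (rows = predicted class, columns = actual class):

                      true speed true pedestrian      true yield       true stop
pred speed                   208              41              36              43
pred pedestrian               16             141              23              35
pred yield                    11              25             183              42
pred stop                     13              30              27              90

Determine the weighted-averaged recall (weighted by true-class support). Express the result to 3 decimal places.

Per-class recall (TP/(TP+FN)):
  speed: TP=208, FN=16+11+13=40 → 208/248 = 0.8387
  pedestrian: TP=141, FN=41+25+30=96 → 141/237 = 0.5949
  yield: TP=183, FN=36+23+27=86 → 183/269 = 0.6803
  stop: TP=90, FN=43+35+42=120 → 90/210 = 0.4286
Weighted-recall = Σ (supportᵢ/N)·recallᵢ with N=964: (248/964)·0.8387 + (237/964)·0.5949 + (269/964)·0.6803 + (210/964)·0.4286 = 0.645

0.645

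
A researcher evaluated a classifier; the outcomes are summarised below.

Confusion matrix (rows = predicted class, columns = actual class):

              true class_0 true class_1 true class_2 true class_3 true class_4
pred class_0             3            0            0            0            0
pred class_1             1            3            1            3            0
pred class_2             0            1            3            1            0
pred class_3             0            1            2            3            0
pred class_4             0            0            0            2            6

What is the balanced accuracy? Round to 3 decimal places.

0.637

Balanced accuracy = mean of per-class recall.
  class_0: recall = 3/4 = 0.7500
  class_1: recall = 3/5 = 0.6000
  class_2: recall = 3/6 = 0.5000
  class_3: recall = 3/9 = 0.3333
  class_4: recall = 6/6 = 1.0000
Mean = (0.7500 + 0.6000 + 0.5000 + 0.3333 + 1.0000) / 5 = 0.637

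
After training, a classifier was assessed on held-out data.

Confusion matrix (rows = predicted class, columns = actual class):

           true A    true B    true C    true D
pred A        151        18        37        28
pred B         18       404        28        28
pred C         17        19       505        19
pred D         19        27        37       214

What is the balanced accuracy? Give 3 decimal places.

Balanced accuracy = mean of per-class recall.
  A: recall = 151/205 = 0.7366
  B: recall = 404/468 = 0.8632
  C: recall = 505/607 = 0.8320
  D: recall = 214/289 = 0.7405
Mean = (0.7366 + 0.8632 + 0.8320 + 0.7405) / 4 = 0.793

0.793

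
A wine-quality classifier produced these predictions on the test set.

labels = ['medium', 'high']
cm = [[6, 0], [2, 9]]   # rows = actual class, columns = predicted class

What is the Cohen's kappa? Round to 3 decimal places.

0.761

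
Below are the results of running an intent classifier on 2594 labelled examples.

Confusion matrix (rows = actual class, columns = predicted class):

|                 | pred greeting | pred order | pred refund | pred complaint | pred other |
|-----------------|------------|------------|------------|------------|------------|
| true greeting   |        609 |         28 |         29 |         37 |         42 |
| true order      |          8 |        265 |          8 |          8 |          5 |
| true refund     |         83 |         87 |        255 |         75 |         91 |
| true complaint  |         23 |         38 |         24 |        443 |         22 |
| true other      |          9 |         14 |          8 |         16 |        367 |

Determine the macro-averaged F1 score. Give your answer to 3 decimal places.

Per-class F1 score (2·TP/(2·TP+FP+FN)):
  greeting: TP=609, FP=8+83+23+9=123, FN=28+29+37+42=136 → 1218/1477 = 0.8246
  order: TP=265, FP=28+87+38+14=167, FN=8+8+8+5=29 → 530/726 = 0.7300
  refund: TP=255, FP=29+8+24+8=69, FN=83+87+75+91=336 → 510/915 = 0.5574
  complaint: TP=443, FP=37+8+75+16=136, FN=23+38+24+22=107 → 886/1129 = 0.7848
  other: TP=367, FP=42+5+91+22=160, FN=9+14+8+16=47 → 734/941 = 0.7800
Macro-F1 score = mean = (0.8246 + 0.7300 + 0.5574 + 0.7848 + 0.7800) / 5 = 0.735

0.735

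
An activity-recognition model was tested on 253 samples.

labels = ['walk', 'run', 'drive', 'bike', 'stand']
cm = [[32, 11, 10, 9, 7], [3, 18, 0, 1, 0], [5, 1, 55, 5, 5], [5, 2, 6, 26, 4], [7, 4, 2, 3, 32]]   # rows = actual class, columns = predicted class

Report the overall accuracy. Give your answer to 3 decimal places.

Accuracy = trace / total = (32+18+55+26+32=163) / 253 = 163/253 = 0.644

0.644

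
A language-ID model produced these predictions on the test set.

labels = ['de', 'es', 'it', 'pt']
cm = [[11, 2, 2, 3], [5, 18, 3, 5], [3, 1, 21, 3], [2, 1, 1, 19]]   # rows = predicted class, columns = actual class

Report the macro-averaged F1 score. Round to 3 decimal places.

Per-class F1 score (2·TP/(2·TP+FP+FN)):
  de: TP=11, FP=2+2+3=7, FN=5+3+2=10 → 22/39 = 0.5641
  es: TP=18, FP=5+3+5=13, FN=2+1+1=4 → 36/53 = 0.6792
  it: TP=21, FP=3+1+3=7, FN=2+3+1=6 → 42/55 = 0.7636
  pt: TP=19, FP=2+1+1=4, FN=3+5+3=11 → 38/53 = 0.7170
Macro-F1 score = mean = (0.5641 + 0.6792 + 0.7636 + 0.7170) / 4 = 0.681

0.681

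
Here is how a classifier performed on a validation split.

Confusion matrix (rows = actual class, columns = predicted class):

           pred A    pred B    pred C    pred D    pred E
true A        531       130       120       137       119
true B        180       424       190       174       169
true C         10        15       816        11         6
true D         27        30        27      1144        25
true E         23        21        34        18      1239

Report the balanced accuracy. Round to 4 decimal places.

0.7354

Balanced accuracy = mean of per-class recall.
  A: recall = 531/1037 = 0.51205
  B: recall = 424/1137 = 0.37291
  C: recall = 816/858 = 0.95105
  D: recall = 1144/1253 = 0.91301
  E: recall = 1239/1335 = 0.92809
Mean = (0.51205 + 0.37291 + 0.95105 + 0.91301 + 0.92809) / 5 = 0.7354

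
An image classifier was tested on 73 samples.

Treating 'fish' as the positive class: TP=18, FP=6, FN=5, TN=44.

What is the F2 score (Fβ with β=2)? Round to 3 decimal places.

0.776

Fβ = (1+β²)·TP / ((1+β²)·TP + β²·FN + FP), with β²=4
= 5·18 / (5·18 + 4·5 + 6) = 0.776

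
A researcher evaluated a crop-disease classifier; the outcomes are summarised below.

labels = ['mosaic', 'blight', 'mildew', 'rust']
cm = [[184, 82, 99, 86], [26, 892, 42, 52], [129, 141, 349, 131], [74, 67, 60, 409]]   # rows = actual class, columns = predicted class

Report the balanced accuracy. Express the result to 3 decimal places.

Balanced accuracy = mean of per-class recall.
  mosaic: recall = 184/451 = 0.4080
  blight: recall = 892/1012 = 0.8814
  mildew: recall = 349/750 = 0.4653
  rust: recall = 409/610 = 0.6705
Mean = (0.4080 + 0.8814 + 0.4653 + 0.6705) / 4 = 0.606

0.606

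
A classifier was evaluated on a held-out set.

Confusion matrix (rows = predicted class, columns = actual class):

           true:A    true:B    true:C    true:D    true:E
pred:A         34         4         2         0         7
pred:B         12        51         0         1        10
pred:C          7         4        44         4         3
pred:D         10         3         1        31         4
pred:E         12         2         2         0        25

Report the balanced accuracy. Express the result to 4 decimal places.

0.7039

Balanced accuracy = mean of per-class recall.
  A: recall = 34/75 = 0.45333
  B: recall = 51/64 = 0.79688
  C: recall = 44/49 = 0.89796
  D: recall = 31/36 = 0.86111
  E: recall = 25/49 = 0.51020
Mean = (0.45333 + 0.79688 + 0.89796 + 0.86111 + 0.51020) / 5 = 0.7039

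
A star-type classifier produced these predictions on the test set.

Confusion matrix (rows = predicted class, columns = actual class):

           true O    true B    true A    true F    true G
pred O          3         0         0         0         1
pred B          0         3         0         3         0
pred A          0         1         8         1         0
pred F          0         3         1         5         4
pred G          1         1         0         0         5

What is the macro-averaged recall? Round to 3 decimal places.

0.614

Per-class recall (TP/(TP+FN)):
  O: TP=3, FN=0+0+0+1=1 → 3/4 = 0.7500
  B: TP=3, FN=0+1+3+1=5 → 3/8 = 0.3750
  A: TP=8, FN=0+0+1+0=1 → 8/9 = 0.8889
  F: TP=5, FN=0+3+1+0=4 → 5/9 = 0.5556
  G: TP=5, FN=1+0+0+4=5 → 5/10 = 0.5000
Macro-recall = mean = (0.7500 + 0.3750 + 0.8889 + 0.5556 + 0.5000) / 5 = 0.614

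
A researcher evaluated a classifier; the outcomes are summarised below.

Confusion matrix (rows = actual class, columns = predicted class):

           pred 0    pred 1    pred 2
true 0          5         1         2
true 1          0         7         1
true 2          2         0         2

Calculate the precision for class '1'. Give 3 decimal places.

0.875

Take TP from the diagonal, FP from the rest of the '1' prediction marginal, FN from the rest of the '1' actual marginal.
precision = TP/(TP+FP).
1: TP=7, FP=1+0=1 → 7/8 = 0.8750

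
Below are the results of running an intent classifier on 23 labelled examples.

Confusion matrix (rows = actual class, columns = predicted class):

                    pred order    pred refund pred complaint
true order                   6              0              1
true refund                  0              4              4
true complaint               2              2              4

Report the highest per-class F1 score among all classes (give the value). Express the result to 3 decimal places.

Per-class F1 score (2·TP/(2·TP+FP+FN)):
  order: TP=6, FP=0+2=2, FN=0+1=1 → 12/15 = 0.8000
  refund: TP=4, FP=0+2=2, FN=0+4=4 → 8/14 = 0.5714
  complaint: TP=4, FP=1+4=5, FN=2+2=4 → 8/17 = 0.4706
Highest is class 'order' with F1 score = 0.800.

0.800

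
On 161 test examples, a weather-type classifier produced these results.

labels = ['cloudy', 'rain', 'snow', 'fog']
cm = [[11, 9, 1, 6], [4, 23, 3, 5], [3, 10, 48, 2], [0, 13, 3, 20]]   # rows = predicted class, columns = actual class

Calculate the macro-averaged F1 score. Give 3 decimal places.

Per-class F1 score (2·TP/(2·TP+FP+FN)):
  cloudy: TP=11, FP=9+1+6=16, FN=4+3+0=7 → 22/45 = 0.4889
  rain: TP=23, FP=4+3+5=12, FN=9+10+13=32 → 46/90 = 0.5111
  snow: TP=48, FP=3+10+2=15, FN=1+3+3=7 → 96/118 = 0.8136
  fog: TP=20, FP=0+13+3=16, FN=6+5+2=13 → 40/69 = 0.5797
Macro-F1 score = mean = (0.4889 + 0.5111 + 0.8136 + 0.5797) / 4 = 0.598

0.598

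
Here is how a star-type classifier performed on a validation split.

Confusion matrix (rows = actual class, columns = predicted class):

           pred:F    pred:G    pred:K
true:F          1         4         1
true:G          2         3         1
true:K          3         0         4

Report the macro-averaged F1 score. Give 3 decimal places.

0.415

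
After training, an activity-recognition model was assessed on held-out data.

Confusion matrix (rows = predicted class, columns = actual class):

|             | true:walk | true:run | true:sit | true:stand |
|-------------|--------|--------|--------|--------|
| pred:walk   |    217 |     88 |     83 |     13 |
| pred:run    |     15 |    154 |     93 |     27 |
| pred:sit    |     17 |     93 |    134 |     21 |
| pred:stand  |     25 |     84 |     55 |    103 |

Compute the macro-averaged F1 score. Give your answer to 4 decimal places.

0.4953

Per-class F1 score (2·TP/(2·TP+FP+FN)):
  walk: TP=217, FP=88+83+13=184, FN=15+17+25=57 → 434/675 = 0.64296
  run: TP=154, FP=15+93+27=135, FN=88+93+84=265 → 308/708 = 0.43503
  sit: TP=134, FP=17+93+21=131, FN=83+93+55=231 → 268/630 = 0.42540
  stand: TP=103, FP=25+84+55=164, FN=13+27+21=61 → 206/431 = 0.47796
Macro-F1 score = mean = (0.64296 + 0.43503 + 0.42540 + 0.47796) / 4 = 0.4953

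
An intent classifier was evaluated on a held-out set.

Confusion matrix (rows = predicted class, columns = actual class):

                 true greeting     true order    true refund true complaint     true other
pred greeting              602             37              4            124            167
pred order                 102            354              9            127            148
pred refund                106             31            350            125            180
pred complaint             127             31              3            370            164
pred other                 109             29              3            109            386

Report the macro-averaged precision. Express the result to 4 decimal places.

0.5408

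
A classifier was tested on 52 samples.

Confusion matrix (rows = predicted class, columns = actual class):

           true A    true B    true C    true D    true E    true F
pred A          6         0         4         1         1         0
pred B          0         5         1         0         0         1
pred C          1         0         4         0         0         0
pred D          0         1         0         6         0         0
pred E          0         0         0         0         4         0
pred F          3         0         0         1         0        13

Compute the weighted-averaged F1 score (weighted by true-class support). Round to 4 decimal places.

0.7269

Per-class F1 score (2·TP/(2·TP+FP+FN)):
  A: TP=6, FP=0+4+1+1+0=6, FN=0+1+0+0+3=4 → 12/22 = 0.54545
  B: TP=5, FP=0+1+0+0+1=2, FN=0+0+1+0+0=1 → 10/13 = 0.76923
  C: TP=4, FP=1+0+0+0+0=1, FN=4+1+0+0+0=5 → 8/14 = 0.57143
  D: TP=6, FP=0+1+0+0+0=1, FN=1+0+0+0+1=2 → 12/15 = 0.80000
  E: TP=4, FP=0+0+0+0+0=0, FN=1+0+0+0+0=1 → 8/9 = 0.88889
  F: TP=13, FP=3+0+0+1+0=4, FN=0+1+0+0+0=1 → 26/31 = 0.83871
Weighted-F1 score = Σ (supportᵢ/N)·F1 scoreᵢ with N=52: (10/52)·0.54545 + (6/52)·0.76923 + (9/52)·0.57143 + (8/52)·0.80000 + (5/52)·0.88889 + (14/52)·0.83871 = 0.7269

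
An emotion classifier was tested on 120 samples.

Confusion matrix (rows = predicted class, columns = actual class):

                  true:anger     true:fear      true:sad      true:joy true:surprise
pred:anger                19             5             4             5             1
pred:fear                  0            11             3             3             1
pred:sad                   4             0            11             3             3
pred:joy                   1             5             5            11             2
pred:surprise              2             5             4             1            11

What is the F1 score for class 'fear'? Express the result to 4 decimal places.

0.5000

F1 score = 2·TP/(2·TP+FP+FN).
fear: TP=11, FP=0+3+3+1=7, FN=5+0+5+5=15 → 22/44 = 0.50000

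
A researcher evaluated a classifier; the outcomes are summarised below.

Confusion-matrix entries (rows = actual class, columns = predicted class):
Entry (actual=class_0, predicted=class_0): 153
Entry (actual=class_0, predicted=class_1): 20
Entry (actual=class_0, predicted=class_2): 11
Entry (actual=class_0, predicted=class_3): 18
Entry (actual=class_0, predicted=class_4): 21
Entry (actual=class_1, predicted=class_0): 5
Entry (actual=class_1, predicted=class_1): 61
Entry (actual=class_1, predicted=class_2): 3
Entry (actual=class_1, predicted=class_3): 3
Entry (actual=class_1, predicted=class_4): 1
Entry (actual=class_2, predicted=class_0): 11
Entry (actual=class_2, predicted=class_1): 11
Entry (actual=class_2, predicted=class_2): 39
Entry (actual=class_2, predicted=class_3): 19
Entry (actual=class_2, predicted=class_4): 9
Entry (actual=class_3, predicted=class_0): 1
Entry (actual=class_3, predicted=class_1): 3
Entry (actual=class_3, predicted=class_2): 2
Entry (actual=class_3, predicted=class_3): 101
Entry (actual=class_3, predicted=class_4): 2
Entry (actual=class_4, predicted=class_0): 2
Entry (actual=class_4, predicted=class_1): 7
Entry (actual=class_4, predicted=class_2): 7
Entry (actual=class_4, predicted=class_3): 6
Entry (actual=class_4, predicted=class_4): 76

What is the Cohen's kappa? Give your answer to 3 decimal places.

0.648

Observed agreement pₒ = trace/N = 430/592 = 0.7264
Expected agreement pₑ = Σ (rowᵢ·colᵢ)/N² = (223·172 + 73·102 + 89·62 + 109·147 + 98·109)/592² = 0.2226
κ = (pₒ − pₑ)/(1 − pₑ) = (0.7264 − 0.2226)/(1 − 0.2226) = 0.648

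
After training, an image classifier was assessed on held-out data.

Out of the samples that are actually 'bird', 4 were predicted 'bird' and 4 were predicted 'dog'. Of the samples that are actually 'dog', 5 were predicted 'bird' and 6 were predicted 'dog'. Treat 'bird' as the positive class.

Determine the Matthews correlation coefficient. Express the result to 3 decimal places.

0.045

MCC = (TP·TN − FP·FN) / √((TP+FP)(TP+FN)(TN+FP)(TN+FN))
Numerator = 4·6 − 5·4 = 4
Denominator = √(9·8·11·10) = √7920 = 88.9944
MCC = 4 / 88.9944 = 0.045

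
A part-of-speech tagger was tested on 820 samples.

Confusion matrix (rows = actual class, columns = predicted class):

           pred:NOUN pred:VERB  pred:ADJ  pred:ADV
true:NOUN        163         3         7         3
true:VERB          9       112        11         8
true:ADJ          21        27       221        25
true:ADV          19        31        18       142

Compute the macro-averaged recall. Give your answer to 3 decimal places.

0.789

Per-class recall (TP/(TP+FN)):
  NOUN: TP=163, FN=3+7+3=13 → 163/176 = 0.9261
  VERB: TP=112, FN=9+11+8=28 → 112/140 = 0.8000
  ADJ: TP=221, FN=21+27+25=73 → 221/294 = 0.7517
  ADV: TP=142, FN=19+31+18=68 → 142/210 = 0.6762
Macro-recall = mean = (0.9261 + 0.8000 + 0.7517 + 0.6762) / 4 = 0.789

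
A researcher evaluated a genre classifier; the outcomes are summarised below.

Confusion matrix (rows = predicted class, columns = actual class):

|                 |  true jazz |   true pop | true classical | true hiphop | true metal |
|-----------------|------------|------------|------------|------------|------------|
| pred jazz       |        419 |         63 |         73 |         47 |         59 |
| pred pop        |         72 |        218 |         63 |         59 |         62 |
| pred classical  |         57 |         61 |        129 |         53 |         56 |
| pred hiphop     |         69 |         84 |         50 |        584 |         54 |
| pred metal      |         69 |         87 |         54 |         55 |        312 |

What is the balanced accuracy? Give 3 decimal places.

Balanced accuracy = mean of per-class recall.
  jazz: recall = 419/686 = 0.6108
  pop: recall = 218/513 = 0.4250
  classical: recall = 129/369 = 0.3496
  hiphop: recall = 584/798 = 0.7318
  metal: recall = 312/543 = 0.5746
Mean = (0.6108 + 0.4250 + 0.3496 + 0.7318 + 0.5746) / 5 = 0.538

0.538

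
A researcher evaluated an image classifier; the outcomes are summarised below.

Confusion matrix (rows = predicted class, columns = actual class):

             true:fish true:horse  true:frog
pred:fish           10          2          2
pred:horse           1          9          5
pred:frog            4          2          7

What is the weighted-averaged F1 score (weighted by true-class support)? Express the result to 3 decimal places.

0.618

Per-class F1 score (2·TP/(2·TP+FP+FN)):
  fish: TP=10, FP=2+2=4, FN=1+4=5 → 20/29 = 0.6897
  horse: TP=9, FP=1+5=6, FN=2+2=4 → 18/28 = 0.6429
  frog: TP=7, FP=4+2=6, FN=2+5=7 → 14/27 = 0.5185
Weighted-F1 score = Σ (supportᵢ/N)·F1 scoreᵢ with N=42: (15/42)·0.6897 + (13/42)·0.6429 + (14/42)·0.5185 = 0.618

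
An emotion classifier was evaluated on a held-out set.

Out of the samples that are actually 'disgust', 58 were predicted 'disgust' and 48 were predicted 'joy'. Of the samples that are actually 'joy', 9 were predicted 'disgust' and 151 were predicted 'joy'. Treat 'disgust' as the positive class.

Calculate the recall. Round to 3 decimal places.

0.547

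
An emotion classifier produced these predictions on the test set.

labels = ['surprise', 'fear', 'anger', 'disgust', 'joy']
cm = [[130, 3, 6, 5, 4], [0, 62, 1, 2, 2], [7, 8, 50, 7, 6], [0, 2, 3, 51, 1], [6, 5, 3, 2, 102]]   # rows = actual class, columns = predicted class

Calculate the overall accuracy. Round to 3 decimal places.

0.844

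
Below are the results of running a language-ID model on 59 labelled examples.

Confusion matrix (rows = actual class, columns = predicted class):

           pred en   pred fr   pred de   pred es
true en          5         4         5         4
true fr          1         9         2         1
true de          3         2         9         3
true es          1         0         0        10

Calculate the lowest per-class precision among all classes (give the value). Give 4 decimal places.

Per-class precision (TP/(TP+FP)):
  en: TP=5, FP=1+3+1=5 → 5/10 = 0.50000
  fr: TP=9, FP=4+2+0=6 → 9/15 = 0.60000
  de: TP=9, FP=5+2+0=7 → 9/16 = 0.56250
  es: TP=10, FP=4+1+3=8 → 10/18 = 0.55556
Lowest is class 'en' with precision = 0.5000.

0.5000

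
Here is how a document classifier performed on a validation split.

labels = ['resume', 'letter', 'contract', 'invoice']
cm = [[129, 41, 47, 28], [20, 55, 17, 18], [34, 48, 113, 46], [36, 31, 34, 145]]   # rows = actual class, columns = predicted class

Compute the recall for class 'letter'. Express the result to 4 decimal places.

0.5000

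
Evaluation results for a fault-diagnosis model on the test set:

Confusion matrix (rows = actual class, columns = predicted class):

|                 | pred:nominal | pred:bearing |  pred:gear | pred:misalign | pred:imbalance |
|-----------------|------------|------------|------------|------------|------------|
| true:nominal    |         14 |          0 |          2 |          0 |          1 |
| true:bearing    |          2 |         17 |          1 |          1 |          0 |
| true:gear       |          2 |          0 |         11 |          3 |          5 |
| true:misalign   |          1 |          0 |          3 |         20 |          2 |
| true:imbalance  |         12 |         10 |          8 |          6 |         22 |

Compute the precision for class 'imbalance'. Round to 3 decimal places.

Take TP from the diagonal, FP from the rest of the 'imbalance' prediction marginal, FN from the rest of the 'imbalance' actual marginal.
precision = TP/(TP+FP).
imbalance: TP=22, FP=1+0+5+2=8 → 22/30 = 0.7333

0.733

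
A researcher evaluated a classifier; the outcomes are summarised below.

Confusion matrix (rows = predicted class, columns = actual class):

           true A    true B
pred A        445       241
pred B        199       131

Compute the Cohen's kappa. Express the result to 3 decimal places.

0.044

Observed agreement pₒ = trace/N = 576/1016 = 0.5669
Expected agreement pₑ = Σ (rowᵢ·colᵢ)/N² = (644·686 + 372·330)/1016² = 0.5469
κ = (pₒ − pₑ)/(1 − pₑ) = (0.5669 − 0.5469)/(1 − 0.5469) = 0.044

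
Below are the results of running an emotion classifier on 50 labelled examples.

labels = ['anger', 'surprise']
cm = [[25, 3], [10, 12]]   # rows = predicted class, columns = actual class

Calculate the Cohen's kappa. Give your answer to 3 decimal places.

0.454

Observed agreement pₒ = trace/N = 37/50 = 0.7400
Expected agreement pₑ = Σ (rowᵢ·colᵢ)/N² = (35·28 + 15·22)/50² = 0.5240
κ = (pₒ − pₑ)/(1 − pₑ) = (0.7400 − 0.5240)/(1 − 0.5240) = 0.454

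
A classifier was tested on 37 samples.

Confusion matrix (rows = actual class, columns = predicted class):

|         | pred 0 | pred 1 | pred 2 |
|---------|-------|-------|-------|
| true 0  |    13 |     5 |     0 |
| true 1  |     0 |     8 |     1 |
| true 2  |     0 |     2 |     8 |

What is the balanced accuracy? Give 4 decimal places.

Balanced accuracy = mean of per-class recall.
  0: recall = 13/18 = 0.72222
  1: recall = 8/9 = 0.88889
  2: recall = 8/10 = 0.80000
Mean = (0.72222 + 0.88889 + 0.80000) / 3 = 0.8037

0.8037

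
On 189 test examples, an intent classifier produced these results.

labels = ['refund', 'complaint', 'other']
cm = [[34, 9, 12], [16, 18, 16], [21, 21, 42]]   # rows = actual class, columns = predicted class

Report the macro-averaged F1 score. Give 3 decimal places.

0.484

Per-class F1 score (2·TP/(2·TP+FP+FN)):
  refund: TP=34, FP=16+21=37, FN=9+12=21 → 68/126 = 0.5397
  complaint: TP=18, FP=9+21=30, FN=16+16=32 → 36/98 = 0.3673
  other: TP=42, FP=12+16=28, FN=21+21=42 → 84/154 = 0.5455
Macro-F1 score = mean = (0.5397 + 0.3673 + 0.5455) / 3 = 0.484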